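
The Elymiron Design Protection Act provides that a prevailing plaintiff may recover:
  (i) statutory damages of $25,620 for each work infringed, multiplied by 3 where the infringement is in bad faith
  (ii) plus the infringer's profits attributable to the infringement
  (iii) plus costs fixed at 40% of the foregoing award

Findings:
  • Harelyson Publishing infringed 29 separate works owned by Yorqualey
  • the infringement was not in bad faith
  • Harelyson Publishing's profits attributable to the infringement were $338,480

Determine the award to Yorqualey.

$1,514,044

Statutory damages: 29 × $25,620 = $742,980
Infringement not in bad faith: no ×3 enhancement.
Combined award: $742,980 + $338,480 = $1,081,460
Costs: 40% of $1,081,460 = $432,584
Award plus costs: $1,081,460 + $432,584 = $1,514,044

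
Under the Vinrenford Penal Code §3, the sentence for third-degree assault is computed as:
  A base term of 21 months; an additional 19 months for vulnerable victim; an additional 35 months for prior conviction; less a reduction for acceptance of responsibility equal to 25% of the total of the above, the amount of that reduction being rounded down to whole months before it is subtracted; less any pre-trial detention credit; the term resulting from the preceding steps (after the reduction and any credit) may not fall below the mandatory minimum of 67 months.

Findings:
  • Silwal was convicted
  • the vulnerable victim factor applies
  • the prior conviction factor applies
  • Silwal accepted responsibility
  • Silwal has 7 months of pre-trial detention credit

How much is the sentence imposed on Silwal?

67 months

Vulnerable victim enhancement: +19 months
Prior conviction enhancement: +35 months
Adjusted term: 21 months + 19 months + 35 months = 75 months
Acceptance of responsibility reduction: 25% of 75 months = 18 months (rounded down)
After reduction: 75 − 18 = 57 months
Less pre-trial detention credit: 57 months − 7 months = 50 months
Minimum 67 months: 50 months is below the minimum → 67 months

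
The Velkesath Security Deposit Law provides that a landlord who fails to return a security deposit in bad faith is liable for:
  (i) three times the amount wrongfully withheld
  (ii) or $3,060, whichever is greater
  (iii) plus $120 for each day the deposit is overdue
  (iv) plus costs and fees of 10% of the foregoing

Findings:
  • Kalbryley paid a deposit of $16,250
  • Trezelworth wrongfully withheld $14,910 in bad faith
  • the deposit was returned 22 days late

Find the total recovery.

$52,107

Trebled: 3 × $14,910 = $44,730
Minimum $3,060: $44,730 meets the minimum, no increase.
Late-return penalty: 22 × $120 = $2,640
Damages plus late penalty: $44,730 + $2,640 = $47,370
Costs and fees: 10% of $47,370 = $4,737
Total recovery: $47,370 + $4,737 = $52,107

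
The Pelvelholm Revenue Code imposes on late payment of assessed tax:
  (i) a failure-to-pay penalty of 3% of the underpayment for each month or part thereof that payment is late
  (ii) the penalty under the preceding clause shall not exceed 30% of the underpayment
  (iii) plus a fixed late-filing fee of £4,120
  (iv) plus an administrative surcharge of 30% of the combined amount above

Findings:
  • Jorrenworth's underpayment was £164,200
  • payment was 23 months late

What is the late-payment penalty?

£69,394

Accrued rate: 3% × 23 = 69%, capped at 30% → 30%
Failure-to-pay penalty: 30% of £164,200 = £49,260
Penalty before surcharge: £49,260 + £4,120 = £53,380
Administrative surcharge: 30% of £53,380 = £16,014
Total penalty: £53,380 + £16,014 = £69,394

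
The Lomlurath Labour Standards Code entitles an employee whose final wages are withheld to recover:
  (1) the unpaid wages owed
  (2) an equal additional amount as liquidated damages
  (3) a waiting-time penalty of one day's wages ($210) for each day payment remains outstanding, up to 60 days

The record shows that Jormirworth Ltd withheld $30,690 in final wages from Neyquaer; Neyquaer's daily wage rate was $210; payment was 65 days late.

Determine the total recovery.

Total award: $73,980

Liquidated damages (equal amount): $30,690
Penalty days: min(65, 60) = 60
Waiting-time penalty: 60 × $210 = $12,600
Total award: $30,690 + $30,690 + $12,600 = $73,980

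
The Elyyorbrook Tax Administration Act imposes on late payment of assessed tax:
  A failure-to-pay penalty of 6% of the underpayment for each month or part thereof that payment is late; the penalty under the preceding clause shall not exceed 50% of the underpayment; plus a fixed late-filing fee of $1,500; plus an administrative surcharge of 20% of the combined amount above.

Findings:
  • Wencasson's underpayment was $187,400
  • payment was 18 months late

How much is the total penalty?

Accrued rate: 6% × 18 = 108%, capped at 50% → 50%
Failure-to-pay penalty: 50% of $187,400 = $93,700
Penalty before surcharge: $93,700 + $1,500 = $95,200
Administrative surcharge: 20% of $95,200 = $19,040
Total penalty: $95,200 + $19,040 = $114,240

$114,240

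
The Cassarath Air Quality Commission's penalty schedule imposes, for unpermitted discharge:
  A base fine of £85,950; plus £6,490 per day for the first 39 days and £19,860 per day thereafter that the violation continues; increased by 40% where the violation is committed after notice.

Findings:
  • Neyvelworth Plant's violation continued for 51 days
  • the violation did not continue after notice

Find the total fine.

Civil penalty: £577,380

First 39 days: 39 × £6,490 = £253,110
Remaining days: (51 − 39) × £19,860 = £238,320
Per-day component: £253,110 + £238,320 = £491,430
Base plus per-day: £85,950 + £491,430 = £577,380
The violation did not continue after notice: no 40% increase.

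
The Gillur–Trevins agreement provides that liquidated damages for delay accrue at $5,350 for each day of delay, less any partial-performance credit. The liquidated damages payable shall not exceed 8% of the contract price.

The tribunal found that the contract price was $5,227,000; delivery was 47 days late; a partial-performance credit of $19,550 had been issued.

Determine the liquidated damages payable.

Per-day damages: 47 × $5,350 = $251,450
Less partial-performance credit: $251,450 − $19,550 = $231,900
Cap: 8% of $5,227,000 = $418,160
Cap at $418,160: $231,900 is within the cap, no reduction.

$231,900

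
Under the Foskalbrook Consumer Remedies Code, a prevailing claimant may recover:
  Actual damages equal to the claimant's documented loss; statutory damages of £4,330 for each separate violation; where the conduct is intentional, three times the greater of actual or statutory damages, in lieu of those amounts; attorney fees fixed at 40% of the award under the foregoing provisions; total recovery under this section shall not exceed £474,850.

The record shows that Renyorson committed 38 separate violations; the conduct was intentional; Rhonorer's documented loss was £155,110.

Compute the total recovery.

Statutory damages: 38 × £4,330 = £164,540
Greater of actual damages (£155,110) or statutory damages (£164,540): £164,540
Trebled: 3 × £164,540 = £493,620
Attorney fees: 40% of £493,620 = £197,448
Total before cap: £493,620 + £197,448 = £691,068
Cap at £474,850: £691,068 exceeds the cap → £474,850

£474,850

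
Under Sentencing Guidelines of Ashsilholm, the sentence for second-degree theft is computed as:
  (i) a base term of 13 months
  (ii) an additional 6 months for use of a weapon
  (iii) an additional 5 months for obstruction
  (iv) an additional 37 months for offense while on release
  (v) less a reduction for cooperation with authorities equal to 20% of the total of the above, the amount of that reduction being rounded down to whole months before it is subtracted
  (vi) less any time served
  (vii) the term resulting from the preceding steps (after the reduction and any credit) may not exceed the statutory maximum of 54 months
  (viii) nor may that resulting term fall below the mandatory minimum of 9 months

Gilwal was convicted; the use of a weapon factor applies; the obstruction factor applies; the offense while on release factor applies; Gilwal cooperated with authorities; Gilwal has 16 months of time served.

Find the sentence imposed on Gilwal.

33 months

Use of a weapon enhancement: +6 months
Obstruction enhancement: +5 months
Offense while on release enhancement: +37 months
Adjusted term: 13 months + 6 months + 5 months + 37 months = 61 months
Cooperation with authorities reduction: 20% of 61 months = 12 months (rounded down)
After reduction: 61 − 12 = 49 months
Less time served: 49 months − 16 months = 33 months
Cap at 54 months: 33 months is within the cap, no reduction.
Minimum 9 months: 33 months meets the minimum, no increase.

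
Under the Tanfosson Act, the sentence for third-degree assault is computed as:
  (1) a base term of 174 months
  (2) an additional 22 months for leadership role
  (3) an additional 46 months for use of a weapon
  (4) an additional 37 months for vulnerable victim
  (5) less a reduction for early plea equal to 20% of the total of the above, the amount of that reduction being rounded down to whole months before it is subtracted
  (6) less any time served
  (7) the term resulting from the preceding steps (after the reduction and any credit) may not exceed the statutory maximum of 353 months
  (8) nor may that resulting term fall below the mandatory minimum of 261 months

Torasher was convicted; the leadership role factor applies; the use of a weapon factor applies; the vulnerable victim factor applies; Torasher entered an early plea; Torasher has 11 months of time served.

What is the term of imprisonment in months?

Leadership role enhancement: +22 months
Use of a weapon enhancement: +46 months
Vulnerable victim enhancement: +37 months
Adjusted term: 174 months + 22 months + 46 months + 37 months = 279 months
Early plea reduction: 20% of 279 months = 55 months (rounded down)
After reduction: 279 − 55 = 224 months
Less time served: 224 months − 11 months = 213 months
Cap at 353 months: 213 months is within the cap, no reduction.
Minimum 261 months: 213 months is below the minimum → 261 months

261 months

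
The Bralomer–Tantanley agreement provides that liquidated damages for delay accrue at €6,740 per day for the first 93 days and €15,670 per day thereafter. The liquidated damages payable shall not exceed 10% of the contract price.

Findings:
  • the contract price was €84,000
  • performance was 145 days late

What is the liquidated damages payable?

First 93 days: 93 × €6,740 = €626,820
Remaining days: (145 − 93) × €15,670 = €814,840
Accrued per-day damages: €626,820 + €814,840 = €1,441,660
Cap: 10% of €84,000 = €8,400
Cap at €8,400: €1,441,660 exceeds the cap → €8,400

€8,400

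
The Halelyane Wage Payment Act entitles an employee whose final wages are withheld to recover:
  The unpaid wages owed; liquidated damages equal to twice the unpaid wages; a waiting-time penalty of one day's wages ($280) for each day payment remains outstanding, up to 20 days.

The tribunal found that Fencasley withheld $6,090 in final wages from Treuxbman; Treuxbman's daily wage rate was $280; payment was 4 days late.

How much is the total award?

$19,390

Doubled: 2 × $6,090 = $12,180
Penalty days: min(4, 20) = 4
Waiting-time penalty: 4 × $280 = $1,120
Total award: $6,090 + $12,180 + $1,120 = $19,390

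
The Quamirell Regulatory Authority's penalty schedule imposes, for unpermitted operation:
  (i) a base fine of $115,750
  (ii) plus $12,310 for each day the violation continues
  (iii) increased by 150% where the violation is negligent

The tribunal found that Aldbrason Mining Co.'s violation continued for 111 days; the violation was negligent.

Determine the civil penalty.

$3,705,400

Per-day component: 111 × $12,310 = $1,366,410
Base plus per-day: $115,750 + $1,366,410 = $1,482,160
Enhancement: 150% of $1,482,160 = $2,223,240
Enhanced fine: $1,482,160 + $2,223,240 = $3,705,400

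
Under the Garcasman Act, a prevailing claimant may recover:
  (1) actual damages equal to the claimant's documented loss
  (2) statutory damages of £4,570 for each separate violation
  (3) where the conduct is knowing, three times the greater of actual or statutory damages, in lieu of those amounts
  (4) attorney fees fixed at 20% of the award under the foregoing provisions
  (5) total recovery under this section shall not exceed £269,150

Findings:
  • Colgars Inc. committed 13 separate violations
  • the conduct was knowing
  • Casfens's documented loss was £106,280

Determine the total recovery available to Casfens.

Total recovery: £269,150

Statutory damages: 13 × £4,570 = £59,410
Greater of actual damages (£106,280) or statutory damages (£59,410): £106,280
Trebled: 3 × £106,280 = £318,840
Attorney fees: 20% of £318,840 = £63,768
Total before cap: £318,840 + £63,768 = £382,608
Cap at £269,150: £382,608 exceeds the cap → £269,150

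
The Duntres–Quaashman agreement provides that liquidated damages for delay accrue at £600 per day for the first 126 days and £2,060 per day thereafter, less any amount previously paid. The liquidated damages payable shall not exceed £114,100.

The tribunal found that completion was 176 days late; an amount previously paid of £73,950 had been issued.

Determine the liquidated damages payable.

£104,650

First 126 days: 126 × £600 = £75,600
Remaining days: (176 − 126) × £2,060 = £103,000
Accrued per-day damages: £75,600 + £103,000 = £178,600
Less amount previously paid: £178,600 − £73,950 = £104,650
Cap at £114,100: £104,650 is within the cap, no reduction.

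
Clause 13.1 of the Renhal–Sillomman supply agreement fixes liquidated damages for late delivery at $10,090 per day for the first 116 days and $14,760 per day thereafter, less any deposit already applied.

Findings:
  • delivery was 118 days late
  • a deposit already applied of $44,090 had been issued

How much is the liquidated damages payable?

$1,155,870

First 116 days: 116 × $10,090 = $1,170,440
Remaining days: (118 − 116) × $14,760 = $29,520
Accrued per-day damages: $1,170,440 + $29,520 = $1,199,960
Less deposit already applied: $1,199,960 − $44,090 = $1,155,870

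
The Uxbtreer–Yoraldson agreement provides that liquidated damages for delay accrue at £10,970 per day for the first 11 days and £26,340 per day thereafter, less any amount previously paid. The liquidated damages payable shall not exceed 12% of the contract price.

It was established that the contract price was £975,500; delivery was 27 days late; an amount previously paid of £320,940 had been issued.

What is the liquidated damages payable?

First 11 days: 11 × £10,970 = £120,670
Remaining days: (27 − 11) × £26,340 = £421,440
Accrued per-day damages: £120,670 + £421,440 = £542,110
Less amount previously paid: £542,110 − £320,940 = £221,170
Cap: 12% of £975,500 = £117,060
Cap at £117,060: £221,170 exceeds the cap → £117,060

£117,060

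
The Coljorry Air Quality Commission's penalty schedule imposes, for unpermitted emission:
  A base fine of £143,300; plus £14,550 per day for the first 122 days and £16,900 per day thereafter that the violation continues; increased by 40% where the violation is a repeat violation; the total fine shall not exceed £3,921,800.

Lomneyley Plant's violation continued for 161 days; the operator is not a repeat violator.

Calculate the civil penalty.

First 122 days: 122 × £14,550 = £1,775,100
Remaining days: (161 − 122) × £16,900 = £659,100
Per-day component: £1,775,100 + £659,100 = £2,434,200
Base plus per-day: £143,300 + £2,434,200 = £2,577,500
The operator is not a repeat violator: no 40% increase.
Cap at £3,921,800: £2,577,500 is within the cap, no reduction.

£2,577,500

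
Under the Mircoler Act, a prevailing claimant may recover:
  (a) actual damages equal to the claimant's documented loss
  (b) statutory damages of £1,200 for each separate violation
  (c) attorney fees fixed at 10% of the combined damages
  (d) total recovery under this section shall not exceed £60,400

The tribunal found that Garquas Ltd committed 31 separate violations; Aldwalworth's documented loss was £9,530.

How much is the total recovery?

£51,403

Statutory damages: 31 × £1,200 = £37,200
Combined damages: £9,530 + £37,200 = £46,730
Attorney fees: 10% of £46,730 = £4,673
Total before cap: £46,730 + £4,673 = £51,403
Cap at £60,400: £51,403 is within the cap, no reduction.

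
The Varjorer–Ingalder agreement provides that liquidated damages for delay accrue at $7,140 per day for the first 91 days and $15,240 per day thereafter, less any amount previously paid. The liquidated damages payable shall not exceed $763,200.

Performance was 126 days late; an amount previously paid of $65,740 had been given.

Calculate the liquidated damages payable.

First 91 days: 91 × $7,140 = $649,740
Remaining days: (126 − 91) × $15,240 = $533,400
Accrued per-day damages: $649,740 + $533,400 = $1,183,140
Less amount previously paid: $1,183,140 − $65,740 = $1,117,400
Cap at $763,200: $1,117,400 exceeds the cap → $763,200

$763,200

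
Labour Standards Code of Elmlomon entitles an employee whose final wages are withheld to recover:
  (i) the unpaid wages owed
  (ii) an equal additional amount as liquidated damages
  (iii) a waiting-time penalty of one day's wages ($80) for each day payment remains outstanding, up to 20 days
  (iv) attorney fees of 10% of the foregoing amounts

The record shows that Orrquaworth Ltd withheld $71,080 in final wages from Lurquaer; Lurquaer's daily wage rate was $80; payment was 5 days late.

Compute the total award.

Liquidated damages (equal amount): $71,080
Penalty days: min(5, 20) = 5
Waiting-time penalty: 5 × $80 = $400
Subtotal: $71,080 + $71,080 + $400 = $142,560
Attorney fees: 10% of $142,560 = $14,256
Total award: $142,560 + $14,256 = $156,816

Total award: $156,816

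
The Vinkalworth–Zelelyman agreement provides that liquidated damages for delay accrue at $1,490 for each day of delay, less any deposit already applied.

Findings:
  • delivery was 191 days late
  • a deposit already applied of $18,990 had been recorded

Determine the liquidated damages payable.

$265,600

Per-day damages: 191 × $1,490 = $284,590
Less deposit already applied: $284,590 − $18,990 = $265,600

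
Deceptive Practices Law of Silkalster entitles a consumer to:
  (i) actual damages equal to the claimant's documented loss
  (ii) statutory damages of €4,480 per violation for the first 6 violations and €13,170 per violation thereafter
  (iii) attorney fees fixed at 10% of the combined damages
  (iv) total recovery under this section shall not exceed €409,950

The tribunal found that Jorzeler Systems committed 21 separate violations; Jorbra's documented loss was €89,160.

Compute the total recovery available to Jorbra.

€344,949

First 6 violations: 6 × €4,480 = €26,880
Remaining violations: (21 − 6) × €13,170 = €197,550
Statutory damages: €26,880 + €197,550 = €224,430
Combined damages: €89,160 + €224,430 = €313,590
Attorney fees: 10% of €313,590 = €31,359
Total before cap: €313,590 + €31,359 = €344,949
Cap at €409,950: €344,949 is within the cap, no reduction.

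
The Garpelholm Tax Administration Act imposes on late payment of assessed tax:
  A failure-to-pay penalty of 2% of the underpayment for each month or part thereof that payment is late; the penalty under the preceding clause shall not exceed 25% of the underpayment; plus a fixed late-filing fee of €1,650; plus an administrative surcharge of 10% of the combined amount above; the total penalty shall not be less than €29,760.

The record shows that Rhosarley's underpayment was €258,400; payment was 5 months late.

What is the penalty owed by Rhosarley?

Accrued rate: 2% × 5 = 10%, capped at 25% → 10%
Failure-to-pay penalty: 10% of €258,400 = €25,840
Penalty before surcharge: €25,840 + €1,650 = €27,490
Administrative surcharge: 10% of €27,490 = €2,749
Total penalty: €27,490 + €2,749 = €30,239
Minimum €29,760: €30,239 meets the minimum, no increase.

€30,239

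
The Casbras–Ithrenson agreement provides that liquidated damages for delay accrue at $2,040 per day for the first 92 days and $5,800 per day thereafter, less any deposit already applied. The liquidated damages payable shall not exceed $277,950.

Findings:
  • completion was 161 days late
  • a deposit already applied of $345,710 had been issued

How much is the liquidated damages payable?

$242,170

First 92 days: 92 × $2,040 = $187,680
Remaining days: (161 − 92) × $5,800 = $400,200
Accrued per-day damages: $187,680 + $400,200 = $587,880
Less deposit already applied: $587,880 − $345,710 = $242,170
Cap at $277,950: $242,170 is within the cap, no reduction.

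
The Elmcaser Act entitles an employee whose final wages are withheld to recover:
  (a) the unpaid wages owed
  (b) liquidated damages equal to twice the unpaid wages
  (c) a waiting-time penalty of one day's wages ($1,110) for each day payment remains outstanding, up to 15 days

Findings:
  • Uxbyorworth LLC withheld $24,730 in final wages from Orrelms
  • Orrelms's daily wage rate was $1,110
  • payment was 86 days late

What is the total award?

Doubled: 2 × $24,730 = $49,460
Penalty days: min(86, 15) = 15
Waiting-time penalty: 15 × $1,110 = $16,650
Total award: $24,730 + $49,460 + $16,650 = $90,840

$90,840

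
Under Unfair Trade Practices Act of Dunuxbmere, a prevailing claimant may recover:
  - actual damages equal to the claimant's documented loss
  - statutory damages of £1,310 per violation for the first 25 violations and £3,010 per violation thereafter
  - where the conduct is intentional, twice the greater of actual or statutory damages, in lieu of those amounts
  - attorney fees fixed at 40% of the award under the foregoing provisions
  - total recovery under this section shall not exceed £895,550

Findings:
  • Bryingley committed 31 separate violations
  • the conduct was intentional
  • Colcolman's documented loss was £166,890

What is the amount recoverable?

First 25 violations: 25 × £1,310 = £32,750
Remaining violations: (31 − 25) × £3,010 = £18,060
Statutory damages: £32,750 + £18,060 = £50,810
Greater of actual damages (£166,890) or statutory damages (£50,810): £166,890
Doubled: 2 × £166,890 = £333,780
Attorney fees: 40% of £333,780 = £133,512
Total before cap: £333,780 + £133,512 = £467,292
Cap at £895,550: £467,292 is within the cap, no reduction.

Total recovery: £467,292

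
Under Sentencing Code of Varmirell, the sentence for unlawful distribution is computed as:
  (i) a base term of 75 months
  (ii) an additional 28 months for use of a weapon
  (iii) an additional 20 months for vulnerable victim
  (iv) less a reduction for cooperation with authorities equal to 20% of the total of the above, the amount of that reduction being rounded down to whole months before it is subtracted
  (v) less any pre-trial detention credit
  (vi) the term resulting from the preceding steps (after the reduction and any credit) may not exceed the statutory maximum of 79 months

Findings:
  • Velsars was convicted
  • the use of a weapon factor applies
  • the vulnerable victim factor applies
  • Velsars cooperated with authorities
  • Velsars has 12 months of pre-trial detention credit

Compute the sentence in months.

Use of a weapon enhancement: +28 months
Vulnerable victim enhancement: +20 months
Adjusted term: 75 months + 28 months + 20 months = 123 months
Cooperation with authorities reduction: 20% of 123 months = 24 months (rounded down)
After reduction: 123 − 24 = 99 months
Less pre-trial detention credit: 99 months − 12 months = 87 months
Cap at 79 months: 87 months exceeds the cap → 79 months

79 months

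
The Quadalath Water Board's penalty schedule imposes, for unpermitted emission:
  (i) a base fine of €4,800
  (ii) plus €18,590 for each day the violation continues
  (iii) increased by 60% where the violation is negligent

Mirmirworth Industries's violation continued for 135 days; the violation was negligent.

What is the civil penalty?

Civil penalty: €4,023,120

Per-day component: 135 × €18,590 = €2,509,650
Base plus per-day: €4,800 + €2,509,650 = €2,514,450
Enhancement: 60% of €2,514,450 = €1,508,670
Enhanced fine: €2,514,450 + €1,508,670 = €4,023,120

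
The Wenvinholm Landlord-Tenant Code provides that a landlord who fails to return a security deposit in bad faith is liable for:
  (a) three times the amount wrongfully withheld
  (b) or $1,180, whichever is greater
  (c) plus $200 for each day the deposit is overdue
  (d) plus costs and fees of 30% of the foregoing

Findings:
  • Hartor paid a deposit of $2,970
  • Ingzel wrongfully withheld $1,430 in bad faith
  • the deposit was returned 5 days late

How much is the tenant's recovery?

Trebled: 3 × $1,430 = $4,290
Minimum $1,180: $4,290 meets the minimum, no increase.
Late-return penalty: 5 × $200 = $1,000
Damages plus late penalty: $4,290 + $1,000 = $5,290
Costs and fees: 30% of $5,290 = $1,587
Total recovery: $5,290 + $1,587 = $6,877

Recovery: $6,877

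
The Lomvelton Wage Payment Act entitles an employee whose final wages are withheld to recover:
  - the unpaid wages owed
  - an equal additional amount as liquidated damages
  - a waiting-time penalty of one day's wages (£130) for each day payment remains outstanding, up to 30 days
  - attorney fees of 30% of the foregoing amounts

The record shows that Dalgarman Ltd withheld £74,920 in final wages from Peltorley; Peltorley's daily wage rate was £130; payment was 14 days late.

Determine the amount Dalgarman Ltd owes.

Liquidated damages (equal amount): £74,920
Penalty days: min(14, 30) = 14
Waiting-time penalty: 14 × £130 = £1,820
Subtotal: £74,920 + £74,920 + £1,820 = £151,660
Attorney fees: 30% of £151,660 = £45,498
Total award: £151,660 + £45,498 = £197,158

£197,158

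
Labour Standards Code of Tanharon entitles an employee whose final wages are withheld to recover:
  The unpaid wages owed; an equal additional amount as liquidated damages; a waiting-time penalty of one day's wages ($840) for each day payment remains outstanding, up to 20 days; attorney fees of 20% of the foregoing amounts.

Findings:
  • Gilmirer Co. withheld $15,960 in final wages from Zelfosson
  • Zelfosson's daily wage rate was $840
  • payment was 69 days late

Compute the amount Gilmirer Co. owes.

$58,464

Liquidated damages (equal amount): $15,960
Penalty days: min(69, 20) = 20
Waiting-time penalty: 20 × $840 = $16,800
Subtotal: $15,960 + $15,960 + $16,800 = $48,720
Attorney fees: 20% of $48,720 = $9,744
Total award: $48,720 + $9,744 = $58,464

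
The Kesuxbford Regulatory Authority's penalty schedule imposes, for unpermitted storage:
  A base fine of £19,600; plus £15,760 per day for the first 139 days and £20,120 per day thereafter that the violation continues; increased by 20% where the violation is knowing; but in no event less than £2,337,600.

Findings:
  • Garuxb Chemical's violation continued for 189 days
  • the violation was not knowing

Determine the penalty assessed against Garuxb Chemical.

£3,216,240

First 139 days: 139 × £15,760 = £2,190,640
Remaining days: (189 − 139) × £20,120 = £1,006,000
Per-day component: £2,190,640 + £1,006,000 = £3,196,640
Base plus per-day: £19,600 + £3,196,640 = £3,216,240
The violation was not knowing: no 20% increase.
Minimum £2,337,600: £3,216,240 meets the minimum, no increase.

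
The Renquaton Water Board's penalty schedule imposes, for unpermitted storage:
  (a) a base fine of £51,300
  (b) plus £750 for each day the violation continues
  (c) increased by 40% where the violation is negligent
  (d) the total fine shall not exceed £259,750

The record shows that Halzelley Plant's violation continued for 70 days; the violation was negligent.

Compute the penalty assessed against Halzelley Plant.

£145,320

Per-day component: 70 × £750 = £52,500
Base plus per-day: £51,300 + £52,500 = £103,800
Enhancement: 40% of £103,800 = £41,520
Enhanced fine: £103,800 + £41,520 = £145,320
Cap at £259,750: £145,320 is within the cap, no reduction.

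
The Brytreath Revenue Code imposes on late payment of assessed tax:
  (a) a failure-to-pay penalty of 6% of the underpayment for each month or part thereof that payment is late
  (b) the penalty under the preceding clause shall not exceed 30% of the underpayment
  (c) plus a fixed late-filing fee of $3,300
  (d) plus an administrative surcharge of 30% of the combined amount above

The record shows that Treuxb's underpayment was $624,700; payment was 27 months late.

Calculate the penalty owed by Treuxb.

Penalty: $247,923

Accrued rate: 6% × 27 = 162%, capped at 30% → 30%
Failure-to-pay penalty: 30% of $624,700 = $187,410
Penalty before surcharge: $187,410 + $3,300 = $190,710
Administrative surcharge: 30% of $190,710 = $57,213
Total penalty: $190,710 + $57,213 = $247,923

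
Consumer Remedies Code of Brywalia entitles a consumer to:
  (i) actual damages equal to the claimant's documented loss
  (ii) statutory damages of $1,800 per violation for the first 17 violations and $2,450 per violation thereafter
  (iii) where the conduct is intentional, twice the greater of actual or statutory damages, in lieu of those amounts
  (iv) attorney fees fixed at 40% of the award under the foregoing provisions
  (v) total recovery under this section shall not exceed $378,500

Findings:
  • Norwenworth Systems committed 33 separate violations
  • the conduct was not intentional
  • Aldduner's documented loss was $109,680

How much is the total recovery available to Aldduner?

First 17 violations: 17 × $1,800 = $30,600
Remaining violations: (33 − 17) × $2,450 = $39,200
Statutory damages: $30,600 + $39,200 = $69,800
Conduct not intentional: the in-lieu enhancement does not apply.
Actual plus statutory damages: $109,680 + $69,800 = $179,480
Attorney fees: 40% of $179,480 = $71,792
Total before cap: $179,480 + $71,792 = $251,272
Cap at $378,500: $251,272 is within the cap, no reduction.

$251,272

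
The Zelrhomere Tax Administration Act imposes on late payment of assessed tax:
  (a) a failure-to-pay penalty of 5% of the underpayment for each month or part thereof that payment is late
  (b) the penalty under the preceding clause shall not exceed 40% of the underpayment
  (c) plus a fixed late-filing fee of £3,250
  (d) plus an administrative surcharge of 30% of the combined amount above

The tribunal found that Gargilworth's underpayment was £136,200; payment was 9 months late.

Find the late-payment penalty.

Accrued rate: 5% × 9 = 45%, capped at 40% → 40%
Failure-to-pay penalty: 40% of £136,200 = £54,480
Penalty before surcharge: £54,480 + £3,250 = £57,730
Administrative surcharge: 30% of £57,730 = £17,319
Total penalty: £57,730 + £17,319 = £75,049

£75,049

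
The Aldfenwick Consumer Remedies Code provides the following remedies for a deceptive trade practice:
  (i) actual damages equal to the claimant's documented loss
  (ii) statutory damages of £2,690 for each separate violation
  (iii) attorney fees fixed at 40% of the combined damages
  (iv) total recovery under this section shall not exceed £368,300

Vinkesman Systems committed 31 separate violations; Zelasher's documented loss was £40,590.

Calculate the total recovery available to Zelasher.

Total recovery: £173,572

Statutory damages: 31 × £2,690 = £83,390
Combined damages: £40,590 + £83,390 = £123,980
Attorney fees: 40% of £123,980 = £49,592
Total before cap: £123,980 + £49,592 = £173,572
Cap at £368,300: £173,572 is within the cap, no reduction.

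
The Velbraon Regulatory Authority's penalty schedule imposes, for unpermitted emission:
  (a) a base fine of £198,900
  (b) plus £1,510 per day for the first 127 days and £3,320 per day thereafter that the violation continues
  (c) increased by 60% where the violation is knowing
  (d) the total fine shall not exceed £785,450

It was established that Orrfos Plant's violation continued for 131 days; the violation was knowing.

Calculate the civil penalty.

First 127 days: 127 × £1,510 = £191,770
Remaining days: (131 − 127) × £3,320 = £13,280
Per-day component: £191,770 + £13,280 = £205,050
Base plus per-day: £198,900 + £205,050 = £403,950
Enhancement: 60% of £403,950 = £242,370
Enhanced fine: £403,950 + £242,370 = £646,320
Cap at £785,450: £646,320 is within the cap, no reduction.

£646,320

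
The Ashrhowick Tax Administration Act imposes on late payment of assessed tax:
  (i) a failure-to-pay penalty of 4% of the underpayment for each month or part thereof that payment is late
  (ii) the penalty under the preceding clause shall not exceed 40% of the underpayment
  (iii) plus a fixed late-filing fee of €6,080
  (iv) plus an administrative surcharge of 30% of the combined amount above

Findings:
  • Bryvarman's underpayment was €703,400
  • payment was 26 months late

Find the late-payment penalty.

Accrued rate: 4% × 26 = 104%, capped at 40% → 40%
Failure-to-pay penalty: 40% of €703,400 = €281,360
Penalty before surcharge: €281,360 + €6,080 = €287,440
Administrative surcharge: 30% of €287,440 = €86,232
Total penalty: €287,440 + €86,232 = €373,672

Penalty: €373,672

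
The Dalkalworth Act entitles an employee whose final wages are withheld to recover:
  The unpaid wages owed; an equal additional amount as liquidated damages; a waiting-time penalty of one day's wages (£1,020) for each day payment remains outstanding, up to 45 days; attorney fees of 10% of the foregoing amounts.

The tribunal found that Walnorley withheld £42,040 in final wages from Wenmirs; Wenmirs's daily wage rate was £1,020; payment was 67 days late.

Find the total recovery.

Total award: £142,978

Liquidated damages (equal amount): £42,040
Penalty days: min(67, 45) = 45
Waiting-time penalty: 45 × £1,020 = £45,900
Subtotal: £42,040 + £42,040 + £45,900 = £129,980
Attorney fees: 10% of £129,980 = £12,998
Total award: £129,980 + £12,998 = £142,978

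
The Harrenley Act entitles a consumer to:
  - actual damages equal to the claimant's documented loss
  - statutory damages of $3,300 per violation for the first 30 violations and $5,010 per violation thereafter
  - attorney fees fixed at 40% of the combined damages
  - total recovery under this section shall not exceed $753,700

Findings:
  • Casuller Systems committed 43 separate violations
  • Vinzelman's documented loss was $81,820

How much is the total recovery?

Total recovery: $344,330

First 30 violations: 30 × $3,300 = $99,000
Remaining violations: (43 − 30) × $5,010 = $65,130
Statutory damages: $99,000 + $65,130 = $164,130
Combined damages: $81,820 + $164,130 = $245,950
Attorney fees: 40% of $245,950 = $98,380
Total before cap: $245,950 + $98,380 = $344,330
Cap at $753,700: $344,330 is within the cap, no reduction.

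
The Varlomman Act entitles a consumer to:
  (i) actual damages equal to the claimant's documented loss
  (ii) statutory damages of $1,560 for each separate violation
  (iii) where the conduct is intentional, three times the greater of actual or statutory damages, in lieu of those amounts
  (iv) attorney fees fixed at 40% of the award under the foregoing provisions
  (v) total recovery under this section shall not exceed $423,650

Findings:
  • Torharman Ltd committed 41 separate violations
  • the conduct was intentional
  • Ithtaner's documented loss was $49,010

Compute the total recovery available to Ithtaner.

Statutory damages: 41 × $1,560 = $63,960
Greater of actual damages ($49,010) or statutory damages ($63,960): $63,960
Trebled: 3 × $63,960 = $191,880
Attorney fees: 40% of $191,880 = $76,752
Total before cap: $191,880 + $76,752 = $268,632
Cap at $423,650: $268,632 is within the cap, no reduction.

Total recovery: $268,632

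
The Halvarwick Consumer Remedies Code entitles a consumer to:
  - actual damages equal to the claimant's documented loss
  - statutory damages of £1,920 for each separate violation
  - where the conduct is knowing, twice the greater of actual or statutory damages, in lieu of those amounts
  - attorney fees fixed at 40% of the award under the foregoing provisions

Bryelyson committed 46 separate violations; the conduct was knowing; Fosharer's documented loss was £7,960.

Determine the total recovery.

Statutory damages: 46 × £1,920 = £88,320
Greater of actual damages (£7,960) or statutory damages (£88,320): £88,320
Doubled: 2 × £88,320 = £176,640
Attorney fees: 40% of £176,640 = £70,656
Total recovery: £176,640 + £70,656 = £247,296

Total recovery: £247,296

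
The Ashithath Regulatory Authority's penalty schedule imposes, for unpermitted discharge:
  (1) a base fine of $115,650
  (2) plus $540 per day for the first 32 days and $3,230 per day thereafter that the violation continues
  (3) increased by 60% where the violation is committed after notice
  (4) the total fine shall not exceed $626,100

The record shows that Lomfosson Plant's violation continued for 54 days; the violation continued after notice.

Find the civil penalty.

First 32 days: 32 × $540 = $17,280
Remaining days: (54 − 32) × $3,230 = $71,060
Per-day component: $17,280 + $71,060 = $88,340
Base plus per-day: $115,650 + $88,340 = $203,990
Enhancement: 60% of $203,990 = $122,394
Enhanced fine: $203,990 + $122,394 = $326,384
Cap at $626,100: $326,384 is within the cap, no reduction.

$326,384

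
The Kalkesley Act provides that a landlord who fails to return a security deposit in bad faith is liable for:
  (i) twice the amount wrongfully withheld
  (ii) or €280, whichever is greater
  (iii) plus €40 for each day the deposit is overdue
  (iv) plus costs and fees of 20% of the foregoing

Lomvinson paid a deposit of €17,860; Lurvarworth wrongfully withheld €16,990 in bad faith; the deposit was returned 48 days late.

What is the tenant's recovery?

Doubled: 2 × €16,990 = €33,980
Minimum €280: €33,980 meets the minimum, no increase.
Late-return penalty: 48 × €40 = €1,920
Damages plus late penalty: €33,980 + €1,920 = €35,900
Costs and fees: 20% of €35,900 = €7,180
Total recovery: €35,900 + €7,180 = €43,080

€43,080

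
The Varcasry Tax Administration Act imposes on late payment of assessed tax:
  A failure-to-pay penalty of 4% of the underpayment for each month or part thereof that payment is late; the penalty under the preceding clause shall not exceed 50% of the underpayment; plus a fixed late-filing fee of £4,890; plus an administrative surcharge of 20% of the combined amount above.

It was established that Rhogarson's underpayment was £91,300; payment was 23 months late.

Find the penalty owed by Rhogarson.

Accrued rate: 4% × 23 = 92%, capped at 50% → 50%
Failure-to-pay penalty: 50% of £91,300 = £45,650
Penalty before surcharge: £45,650 + £4,890 = £50,540
Administrative surcharge: 20% of £50,540 = £10,108
Total penalty: £50,540 + £10,108 = £60,648

£60,648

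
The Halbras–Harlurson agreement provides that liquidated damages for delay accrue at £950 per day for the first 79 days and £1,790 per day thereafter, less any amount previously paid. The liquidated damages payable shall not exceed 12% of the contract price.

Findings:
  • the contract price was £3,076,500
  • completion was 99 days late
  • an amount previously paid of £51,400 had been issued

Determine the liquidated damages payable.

First 79 days: 79 × £950 = £75,050
Remaining days: (99 − 79) × £1,790 = £35,800
Accrued per-day damages: £75,050 + £35,800 = £110,850
Less amount previously paid: £110,850 − £51,400 = £59,450
Cap: 12% of £3,076,500 = £369,180
Cap at £369,180: £59,450 is within the cap, no reduction.

£59,450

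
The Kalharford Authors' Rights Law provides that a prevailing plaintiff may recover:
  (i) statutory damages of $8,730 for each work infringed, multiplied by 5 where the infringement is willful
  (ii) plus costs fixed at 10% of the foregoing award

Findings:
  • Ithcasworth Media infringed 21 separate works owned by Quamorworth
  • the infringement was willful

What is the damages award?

Statutory damages: 21 × $8,730 = $183,330
Multiplied by 5: 5 × $183,330 = $916,650
Costs: 10% of $916,650 = $91,665
Award plus costs: $916,650 + $91,665 = $1,008,315

Award: $1,008,315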